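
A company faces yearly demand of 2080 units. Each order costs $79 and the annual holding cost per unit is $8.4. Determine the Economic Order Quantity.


Formula: EOQ = sqrt(2 * D * S / H)
Numerator: 2 * 2080 * 79 = 328640
2DS/H = 328640 / 8.4 = 39123.8
EOQ = sqrt(39123.8) = 197.8 units

197.8 units


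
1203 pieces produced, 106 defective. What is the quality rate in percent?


Formula: Quality Rate = Good Pieces / Total Pieces * 100
Good pieces = 1203 - 106 = 1097
QR = 1097 / 1203 * 100 = 91.2%

91.2%


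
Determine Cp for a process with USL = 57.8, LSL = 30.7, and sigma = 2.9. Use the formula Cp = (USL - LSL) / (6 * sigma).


Cp = (57.8 - 30.7) / (6 * 2.9)

1.56


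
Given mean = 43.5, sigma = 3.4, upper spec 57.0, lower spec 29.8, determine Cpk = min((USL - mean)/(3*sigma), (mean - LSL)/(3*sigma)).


Cpu = (57.0 - 43.5) / (3 * 3.4) = 1.32
Cpl = (43.5 - 29.8) / (3 * 3.4) = 1.34
Cpk = min(1.32, 1.34) = 1.32

1.32


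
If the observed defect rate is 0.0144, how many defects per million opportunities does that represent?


DPMO = defect_rate * 1000000 = 0.0144 * 1000000

14400


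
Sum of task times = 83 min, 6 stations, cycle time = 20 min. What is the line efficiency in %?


Formula: Efficiency = Sum of Task Times / (N_stations * CT) * 100
Total station capacity = 6 stations * 20 min = 120 min
Efficiency = 83 / 120 * 100 = 69.2%

69.2%


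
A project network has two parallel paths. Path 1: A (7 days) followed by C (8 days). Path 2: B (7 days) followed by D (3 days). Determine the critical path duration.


Path 1 = 7 + 8 = 15 days
Path 2 = 7 + 3 = 10 days
Duration = max(15, 10) = 15 days

15 days


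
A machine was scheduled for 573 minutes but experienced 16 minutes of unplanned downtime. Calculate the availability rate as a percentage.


Formula: Availability = (Planned Time - Downtime) / Planned Time * 100
Uptime = 573 - 16 = 557 min
Availability = 557 / 573 * 100 = 97.2%

97.2%


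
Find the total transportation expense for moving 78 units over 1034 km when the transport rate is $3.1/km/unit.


TC = dist * cost * units = 1034 * 3.1 * 78 = $250021.20

$250021.20


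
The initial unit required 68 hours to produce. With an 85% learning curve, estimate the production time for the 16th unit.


Formula: T_n = T_1 * (learning_rate)^(log2(n)) where learning_rate = rate/100
Doublings = log2(16) = 4
T_n = 68 * 0.85^4
T_n = 68 * 0.522 = 35.5 hours

35.5 hours


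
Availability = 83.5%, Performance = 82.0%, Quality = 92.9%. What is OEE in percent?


Formula: OEE = Availability * Performance * Quality / 10000
A * P = 83.5% * 82.0% / 100 = 68.47%
OEE = 68.47% * 92.9% / 100 = 63.6%

63.6%


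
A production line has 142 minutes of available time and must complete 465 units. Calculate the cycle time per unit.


Formula: CT = Available Time / Number of Units
CT = 142 min / 465 units
CT = 0.31 min/unit

0.31 min/unit


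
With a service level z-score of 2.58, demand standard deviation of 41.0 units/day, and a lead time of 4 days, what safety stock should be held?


Formula: SS = z * sigma_d * sqrt(LT)
sqrt(LT) = sqrt(4) = 2.0
SS = 2.58 * 41.0 * 2.0
SS = 211.6 units

211.6 units


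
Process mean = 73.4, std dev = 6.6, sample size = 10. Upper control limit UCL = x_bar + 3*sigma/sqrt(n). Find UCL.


UCL = 73.4 + 3 * 6.6 / sqrt(10)

79.66


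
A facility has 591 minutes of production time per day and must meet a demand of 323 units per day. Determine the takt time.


Formula: Takt Time = Available Production Time / Customer Demand
Takt = 591 min/day / 323 units/day
Takt = 1.83 min/unit

1.83 min/unit


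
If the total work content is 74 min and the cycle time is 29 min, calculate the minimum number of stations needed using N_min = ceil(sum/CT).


Formula: N_min = ceil(Sum of Task Times / Cycle Time)
N_min = ceil(74 min / 29 min) = ceil(2.5517)
N_min = 3 stations

3


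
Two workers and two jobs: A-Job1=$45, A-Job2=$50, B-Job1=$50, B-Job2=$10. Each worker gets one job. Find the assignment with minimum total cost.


Option 1: A->1 + B->2 = $45 + $10 = $55
Option 2: A->2 + B->1 = $50 + $50 = $100
Min cost = min($55, $100) = $55

$55


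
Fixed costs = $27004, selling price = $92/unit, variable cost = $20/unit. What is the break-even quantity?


Formula: BEQ = Fixed Costs / (Price - Variable Cost)
Contribution margin = $92 - $20 = $72/unit
BEQ = ceil($27004 / $72/unit) = ceil(375.06) = 376 units

376 units


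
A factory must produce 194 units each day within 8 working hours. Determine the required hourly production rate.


Formula: Production Rate = Daily Demand / Available Hours
Rate = 194 units/day / 8 hours/day
Rate = 24.3 units/hour

24.3 units/hour


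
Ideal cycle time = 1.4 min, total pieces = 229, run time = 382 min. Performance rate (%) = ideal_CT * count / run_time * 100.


Formula: Performance = (Ideal CT * Total Count) / Run Time * 100
Ideal output time = 1.4 * 229 = 320.6 min
Performance = 320.6 / 382 * 100 = 83.9%

83.9%


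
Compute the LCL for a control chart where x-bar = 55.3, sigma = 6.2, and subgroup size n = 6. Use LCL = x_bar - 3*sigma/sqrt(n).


LCL = 55.3 - 3 * 6.2 / sqrt(6)

47.71


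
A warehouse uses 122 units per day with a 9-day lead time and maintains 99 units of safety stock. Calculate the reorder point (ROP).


Formula: ROP = (Daily Demand * Lead Time) + Safety Stock
Demand during lead time = 122 * 9 = 1098 units
ROP = 1098 + 99 = 1197 units

1197 units


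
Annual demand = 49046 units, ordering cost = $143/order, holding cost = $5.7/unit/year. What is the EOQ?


Formula: EOQ = sqrt(2 * D * S / H)
Numerator: 2 * 49046 * 143 = 14027156
2DS/H = 14027156 / 5.7 = 2460904.6
EOQ = sqrt(2460904.6) = 1568.7 units

1568.7 units


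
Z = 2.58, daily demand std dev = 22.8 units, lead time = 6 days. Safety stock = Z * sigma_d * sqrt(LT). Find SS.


Formula: SS = z * sigma_d * sqrt(LT)
sqrt(LT) = sqrt(6) = 2.4495
SS = 2.58 * 22.8 * 2.4495
SS = 144.1 units

144.1 units


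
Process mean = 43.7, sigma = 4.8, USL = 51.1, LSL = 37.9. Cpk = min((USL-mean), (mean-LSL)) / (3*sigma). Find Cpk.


Cpu = (51.1 - 43.7) / (3 * 4.8) = 0.51
Cpl = (43.7 - 37.9) / (3 * 4.8) = 0.4
Cpk = min(0.51, 0.4) = 0.4

0.4


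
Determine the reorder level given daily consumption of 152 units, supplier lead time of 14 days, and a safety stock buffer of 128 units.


Formula: ROP = (Daily Demand * Lead Time) + Safety Stock
Demand during lead time = 152 * 14 = 2128 units
ROP = 2128 + 128 = 2256 units

2256 units


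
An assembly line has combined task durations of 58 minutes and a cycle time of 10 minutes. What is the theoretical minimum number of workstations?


Formula: N_min = ceil(Sum of Task Times / Cycle Time)
N_min = ceil(58 min / 10 min) = ceil(5.8)
N_min = 6 stations

6


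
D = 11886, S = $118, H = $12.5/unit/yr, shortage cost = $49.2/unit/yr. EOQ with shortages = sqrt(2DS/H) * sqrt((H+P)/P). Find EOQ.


Formula: EOQ* = sqrt(2DS/H) * sqrt((H+P)/P)
Base EOQ = sqrt(2*11886*118/12.5) = 473.72 units
Correction = sqrt((12.5+49.2)/49.2) = 1.11985
EOQ* = 473.72 * 1.11985 = 530.5 units

530.5 units


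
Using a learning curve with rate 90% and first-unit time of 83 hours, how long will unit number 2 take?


Formula: T_n = T_1 * (learning_rate)^(log2(n)) where learning_rate = rate/100
Doublings = log2(2) = 1
T_n = 83 * 0.9^1
T_n = 83 * 0.9 = 74.7 hours

74.7 hours


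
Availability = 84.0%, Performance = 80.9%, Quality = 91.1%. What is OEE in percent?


Formula: OEE = Availability * Performance * Quality / 10000
A * P = 84.0% * 80.9% / 100 = 67.96%
OEE = 67.96% * 91.1% / 100 = 61.9%

61.9%


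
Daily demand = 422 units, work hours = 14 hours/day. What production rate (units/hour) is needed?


Formula: Production Rate = Daily Demand / Available Hours
Rate = 422 units/day / 14 hours/day
Rate = 30.1 units/hour

30.1 units/hour


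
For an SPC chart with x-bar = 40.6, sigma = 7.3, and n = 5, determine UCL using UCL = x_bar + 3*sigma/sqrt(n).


UCL = 40.6 + 3 * 7.3 / sqrt(5)

50.39


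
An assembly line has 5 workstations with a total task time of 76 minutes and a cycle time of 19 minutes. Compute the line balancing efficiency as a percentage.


Formula: Efficiency = Sum of Task Times / (N_stations * CT) * 100
Total station capacity = 5 stations * 19 min = 95 min
Efficiency = 76 / 95 * 100 = 80.0%

80.0%


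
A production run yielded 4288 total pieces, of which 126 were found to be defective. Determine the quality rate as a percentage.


Formula: Quality Rate = Good Pieces / Total Pieces * 100
Good pieces = 4288 - 126 = 4162
QR = 4162 / 4288 * 100 = 97.1%

97.1%


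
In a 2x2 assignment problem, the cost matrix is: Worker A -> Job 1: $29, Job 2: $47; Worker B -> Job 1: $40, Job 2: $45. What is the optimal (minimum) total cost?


Option 1: A->1 + B->2 = $29 + $45 = $74
Option 2: A->2 + B->1 = $47 + $40 = $87
Min cost = min($74, $87) = $74

$74


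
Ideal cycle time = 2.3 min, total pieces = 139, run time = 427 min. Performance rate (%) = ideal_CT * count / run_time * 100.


Formula: Performance = (Ideal CT * Total Count) / Run Time * 100
Ideal output time = 2.3 * 139 = 319.7 min
Performance = 319.7 / 427 * 100 = 74.9%

74.9%


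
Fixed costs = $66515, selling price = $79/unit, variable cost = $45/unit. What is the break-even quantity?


Formula: BEQ = Fixed Costs / (Price - Variable Cost)
Contribution margin = $79 - $45 = $34/unit
BEQ = ceil($66515 / $34/unit) = ceil(1956.32) = 1957 units

1957 units


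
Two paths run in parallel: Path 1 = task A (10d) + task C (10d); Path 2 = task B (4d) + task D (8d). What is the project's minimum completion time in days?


Path 1 = 10 + 10 = 20 days
Path 2 = 4 + 8 = 12 days
Duration = max(20, 12) = 20 days

20 days


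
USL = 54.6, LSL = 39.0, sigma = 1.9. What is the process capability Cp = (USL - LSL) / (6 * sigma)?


Cp = (54.6 - 39.0) / (6 * 1.9)

1.37


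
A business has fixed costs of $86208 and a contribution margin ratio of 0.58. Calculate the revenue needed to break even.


Formula: BER = Fixed Costs / Contribution Margin Ratio
BER = $86208 / 0.58
BER = $148634.48 (to the nearest cent)

$148634.48


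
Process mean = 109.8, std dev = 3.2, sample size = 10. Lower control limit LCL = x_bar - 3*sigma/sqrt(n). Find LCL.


LCL = 109.8 - 3 * 3.2 / sqrt(10)

106.76


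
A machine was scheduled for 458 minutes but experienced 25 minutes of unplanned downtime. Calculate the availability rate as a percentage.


Formula: Availability = (Planned Time - Downtime) / Planned Time * 100
Uptime = 458 - 25 = 433 min
Availability = 433 / 458 * 100 = 94.5%

94.5%


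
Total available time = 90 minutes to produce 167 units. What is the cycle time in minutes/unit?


Formula: CT = Available Time / Number of Units
CT = 90 min / 167 units
CT = 0.54 min/unit

0.54 min/unit


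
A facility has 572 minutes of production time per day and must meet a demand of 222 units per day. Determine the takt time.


Formula: Takt Time = Available Production Time / Customer Demand
Takt = 572 min/day / 222 units/day
Takt = 2.58 min/unit

2.58 min/unit


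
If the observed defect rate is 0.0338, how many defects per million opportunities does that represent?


DPMO = defect_rate * 1000000 = 0.0338 * 1000000

33800


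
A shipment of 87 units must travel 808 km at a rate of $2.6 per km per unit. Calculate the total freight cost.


TC = dist * cost * units = 808 * 2.6 * 87 = $182769.60

$182769.60


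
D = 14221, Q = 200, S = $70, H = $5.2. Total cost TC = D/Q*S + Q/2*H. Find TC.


TC = 14221/200 * 70 + 200/2 * 5.2

$5497.35


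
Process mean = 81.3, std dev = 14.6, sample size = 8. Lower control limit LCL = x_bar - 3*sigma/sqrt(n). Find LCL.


LCL = 81.3 - 3 * 14.6 / sqrt(8)

65.81


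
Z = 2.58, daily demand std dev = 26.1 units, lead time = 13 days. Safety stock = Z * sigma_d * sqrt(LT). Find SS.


Formula: SS = z * sigma_d * sqrt(LT)
sqrt(LT) = sqrt(13) = 3.6056
SS = 2.58 * 26.1 * 3.6056
SS = 242.8 units

242.8 units


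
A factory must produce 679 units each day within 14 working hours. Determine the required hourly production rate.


Formula: Production Rate = Daily Demand / Available Hours
Rate = 679 units/day / 14 hours/day
Rate = 48.5 units/hour

48.5 units/hour


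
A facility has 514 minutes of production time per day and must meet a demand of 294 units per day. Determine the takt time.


Formula: Takt Time = Available Production Time / Customer Demand
Takt = 514 min/day / 294 units/day
Takt = 1.75 min/unit

1.75 min/unit


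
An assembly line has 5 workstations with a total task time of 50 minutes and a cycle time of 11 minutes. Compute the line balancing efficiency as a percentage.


Formula: Efficiency = Sum of Task Times / (N_stations * CT) * 100
Total station capacity = 5 stations * 11 min = 55 min
Efficiency = 50 / 55 * 100 = 90.9%

90.9%


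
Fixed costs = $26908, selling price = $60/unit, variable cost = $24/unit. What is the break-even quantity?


Formula: BEQ = Fixed Costs / (Price - Variable Cost)
Contribution margin = $60 - $24 = $36/unit
BEQ = ceil($26908 / $36/unit) = ceil(747.44) = 748 units

748 units


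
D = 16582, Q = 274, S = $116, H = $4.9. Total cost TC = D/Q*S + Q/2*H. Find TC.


TC = 16582/274 * 116 + 274/2 * 4.9

$7691.42


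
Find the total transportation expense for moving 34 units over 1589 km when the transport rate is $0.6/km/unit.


TC = dist * cost * units = 1589 * 0.6 * 34 = $32415.60

$32415.60


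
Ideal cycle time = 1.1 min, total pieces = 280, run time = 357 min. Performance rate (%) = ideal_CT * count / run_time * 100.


Formula: Performance = (Ideal CT * Total Count) / Run Time * 100
Ideal output time = 1.1 * 280 = 308.0 min
Performance = 308.0 / 357 * 100 = 86.3%

86.3%


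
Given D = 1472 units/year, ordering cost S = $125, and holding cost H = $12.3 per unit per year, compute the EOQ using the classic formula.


Formula: EOQ = sqrt(2 * D * S / H)
Numerator: 2 * 1472 * 125 = 368000
2DS/H = 368000 / 12.3 = 29918.7
EOQ = sqrt(29918.7) = 173.0 units

173.0 units


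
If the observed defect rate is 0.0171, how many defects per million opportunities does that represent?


DPMO = defect_rate * 1000000 = 0.0171 * 1000000

17100


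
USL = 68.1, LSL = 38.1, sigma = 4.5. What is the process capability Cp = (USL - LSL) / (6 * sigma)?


Cp = (68.1 - 38.1) / (6 * 4.5)

1.11


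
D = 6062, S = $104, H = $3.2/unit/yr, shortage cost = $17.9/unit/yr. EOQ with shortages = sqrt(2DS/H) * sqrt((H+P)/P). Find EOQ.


Formula: EOQ* = sqrt(2DS/H) * sqrt((H+P)/P)
Base EOQ = sqrt(2*6062*104/3.2) = 627.72 units
Correction = sqrt((3.2+17.9)/17.9) = 1.08571
EOQ* = 627.72 * 1.08571 = 681.5 units

681.5 units


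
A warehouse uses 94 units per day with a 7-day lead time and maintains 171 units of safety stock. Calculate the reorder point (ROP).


Formula: ROP = (Daily Demand * Lead Time) + Safety Stock
Demand during lead time = 94 * 7 = 658 units
ROP = 658 + 171 = 829 units

829 units


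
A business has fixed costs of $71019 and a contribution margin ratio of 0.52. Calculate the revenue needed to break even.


Formula: BER = Fixed Costs / Contribution Margin Ratio
BER = $71019 / 0.52
BER = $136575.00 (to the nearest cent)

$136575.00


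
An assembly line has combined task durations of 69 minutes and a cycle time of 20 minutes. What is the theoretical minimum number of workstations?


Formula: N_min = ceil(Sum of Task Times / Cycle Time)
N_min = ceil(69 min / 20 min) = ceil(3.45)
N_min = 4 stations

4


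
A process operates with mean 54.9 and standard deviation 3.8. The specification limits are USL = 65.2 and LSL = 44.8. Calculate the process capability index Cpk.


Cpu = (65.2 - 54.9) / (3 * 3.8) = 0.9
Cpl = (54.9 - 44.8) / (3 * 3.8) = 0.89
Cpk = min(0.9, 0.89) = 0.89

0.89


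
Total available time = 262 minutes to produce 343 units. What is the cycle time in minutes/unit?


Formula: CT = Available Time / Number of Units
CT = 262 min / 343 units
CT = 0.76 min/unit

0.76 min/unit


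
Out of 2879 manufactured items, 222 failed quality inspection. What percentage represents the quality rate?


Formula: Quality Rate = Good Pieces / Total Pieces * 100
Good pieces = 2879 - 222 = 2657
QR = 2657 / 2879 * 100 = 92.3%

92.3%


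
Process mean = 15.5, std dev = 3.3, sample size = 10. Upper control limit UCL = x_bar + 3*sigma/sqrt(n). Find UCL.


UCL = 15.5 + 3 * 3.3 / sqrt(10)

18.63


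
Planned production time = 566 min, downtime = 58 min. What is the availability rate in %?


Formula: Availability = (Planned Time - Downtime) / Planned Time * 100
Uptime = 566 - 58 = 508 min
Availability = 508 / 566 * 100 = 89.8%

89.8%


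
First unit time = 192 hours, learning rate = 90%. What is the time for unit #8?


Formula: T_n = T_1 * (learning_rate)^(log2(n)) where learning_rate = rate/100
Doublings = log2(8) = 3
T_n = 192 * 0.9^3
T_n = 192 * 0.729 = 140.0 hours

140.0 hours


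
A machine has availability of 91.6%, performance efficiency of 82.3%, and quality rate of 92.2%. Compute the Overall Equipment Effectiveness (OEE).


Formula: OEE = Availability * Performance * Quality / 10000
A * P = 91.6% * 82.3% / 100 = 75.39%
OEE = 75.39% * 92.2% / 100 = 69.5%

69.5%


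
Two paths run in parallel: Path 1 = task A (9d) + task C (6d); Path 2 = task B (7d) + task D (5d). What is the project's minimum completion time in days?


Path 1 = 9 + 6 = 15 days
Path 2 = 7 + 5 = 12 days
Duration = max(15, 12) = 15 days

15 days


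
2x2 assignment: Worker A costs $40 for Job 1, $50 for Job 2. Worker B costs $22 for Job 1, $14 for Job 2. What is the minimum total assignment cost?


Option 1: A->1 + B->2 = $40 + $14 = $54
Option 2: A->2 + B->1 = $50 + $22 = $72
Min cost = min($54, $72) = $54

$54


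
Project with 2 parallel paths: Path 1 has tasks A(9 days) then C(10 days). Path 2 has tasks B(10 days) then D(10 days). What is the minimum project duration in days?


Path 1 = 9 + 10 = 19 days
Path 2 = 10 + 10 = 20 days
Duration = max(19, 20) = 20 days

20 days


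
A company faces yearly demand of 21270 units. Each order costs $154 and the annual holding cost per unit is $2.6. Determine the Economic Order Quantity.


Formula: EOQ = sqrt(2 * D * S / H)
Numerator: 2 * 21270 * 154 = 6551160
2DS/H = 6551160 / 2.6 = 2519676.9
EOQ = sqrt(2519676.9) = 1587.3 units

1587.3 units


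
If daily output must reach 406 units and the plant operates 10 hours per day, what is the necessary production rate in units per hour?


Formula: Production Rate = Daily Demand / Available Hours
Rate = 406 units/day / 10 hours/day
Rate = 40.6 units/hour

40.6 units/hour


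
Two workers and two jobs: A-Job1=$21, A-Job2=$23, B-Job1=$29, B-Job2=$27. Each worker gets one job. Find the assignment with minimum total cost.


Option 1: A->1 + B->2 = $21 + $27 = $48
Option 2: A->2 + B->1 = $23 + $29 = $52
Min cost = min($48, $52) = $48

$48


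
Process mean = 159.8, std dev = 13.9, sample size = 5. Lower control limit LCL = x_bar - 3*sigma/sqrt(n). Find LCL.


LCL = 159.8 - 3 * 13.9 / sqrt(5)

141.15


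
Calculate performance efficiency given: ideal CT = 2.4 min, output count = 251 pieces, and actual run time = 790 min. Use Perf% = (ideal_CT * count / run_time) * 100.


Formula: Performance = (Ideal CT * Total Count) / Run Time * 100
Ideal output time = 2.4 * 251 = 602.4 min
Performance = 602.4 / 790 * 100 = 76.3%

76.3%


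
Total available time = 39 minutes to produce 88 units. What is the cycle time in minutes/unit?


Formula: CT = Available Time / Number of Units
CT = 39 min / 88 units
CT = 0.44 min/unit

0.44 min/unit


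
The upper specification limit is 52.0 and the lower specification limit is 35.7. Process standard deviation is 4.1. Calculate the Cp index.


Cp = (52.0 - 35.7) / (6 * 4.1)

0.66


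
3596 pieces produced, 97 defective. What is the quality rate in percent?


Formula: Quality Rate = Good Pieces / Total Pieces * 100
Good pieces = 3596 - 97 = 3499
QR = 3499 / 3596 * 100 = 97.3%

97.3%


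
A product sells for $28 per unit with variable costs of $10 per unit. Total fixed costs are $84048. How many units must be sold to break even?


Formula: BEQ = Fixed Costs / (Price - Variable Cost)
Contribution margin = $28 - $10 = $18/unit
BEQ = ceil($84048 / $18/unit) = ceil(4669.33) = 4670 units

4670 units


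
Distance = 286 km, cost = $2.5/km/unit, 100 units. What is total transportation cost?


TC = dist * cost * units = 286 * 2.5 * 100 = $71500.00

$71500.00


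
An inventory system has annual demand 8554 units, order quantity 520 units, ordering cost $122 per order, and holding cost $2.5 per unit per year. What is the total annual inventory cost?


TC = 8554/520 * 122 + 520/2 * 2.5

$2656.90


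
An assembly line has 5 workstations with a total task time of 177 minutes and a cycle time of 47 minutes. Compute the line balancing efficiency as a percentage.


Formula: Efficiency = Sum of Task Times / (N_stations * CT) * 100
Total station capacity = 5 stations * 47 min = 235 min
Efficiency = 177 / 235 * 100 = 75.3%

75.3%


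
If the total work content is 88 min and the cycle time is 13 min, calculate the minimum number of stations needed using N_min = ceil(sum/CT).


Formula: N_min = ceil(Sum of Task Times / Cycle Time)
N_min = ceil(88 min / 13 min) = ceil(6.7692)
N_min = 7 stations

7


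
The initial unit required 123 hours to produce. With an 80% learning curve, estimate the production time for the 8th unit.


Formula: T_n = T_1 * (learning_rate)^(log2(n)) where learning_rate = rate/100
Doublings = log2(8) = 3
T_n = 123 * 0.8^3
T_n = 123 * 0.512 = 63.0 hours

63.0 hours


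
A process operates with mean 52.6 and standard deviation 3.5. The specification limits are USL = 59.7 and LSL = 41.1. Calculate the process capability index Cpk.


Cpu = (59.7 - 52.6) / (3 * 3.5) = 0.68
Cpl = (52.6 - 41.1) / (3 * 3.5) = 1.1
Cpk = min(0.68, 1.1) = 0.68

0.68


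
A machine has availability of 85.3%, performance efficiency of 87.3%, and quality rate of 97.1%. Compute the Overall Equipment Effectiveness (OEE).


Formula: OEE = Availability * Performance * Quality / 10000
A * P = 85.3% * 87.3% / 100 = 74.47%
OEE = 74.47% * 97.1% / 100 = 72.3%

72.3%


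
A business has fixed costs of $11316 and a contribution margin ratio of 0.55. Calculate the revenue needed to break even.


Formula: BER = Fixed Costs / Contribution Margin Ratio
BER = $11316 / 0.55
BER = $20574.55 (to the nearest cent)

$20574.55


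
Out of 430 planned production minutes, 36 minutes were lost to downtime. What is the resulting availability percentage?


Formula: Availability = (Planned Time - Downtime) / Planned Time * 100
Uptime = 430 - 36 = 394 min
Availability = 394 / 430 * 100 = 91.6%

91.6%


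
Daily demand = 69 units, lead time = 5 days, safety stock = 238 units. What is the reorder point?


Formula: ROP = (Daily Demand * Lead Time) + Safety Stock
Demand during lead time = 69 * 5 = 345 units
ROP = 345 + 238 = 583 units

583 units


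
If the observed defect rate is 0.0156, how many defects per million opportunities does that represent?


DPMO = defect_rate * 1000000 = 0.0156 * 1000000

15600


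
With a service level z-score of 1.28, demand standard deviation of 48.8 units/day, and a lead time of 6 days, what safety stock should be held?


Formula: SS = z * sigma_d * sqrt(LT)
sqrt(LT) = sqrt(6) = 2.4495
SS = 1.28 * 48.8 * 2.4495
SS = 153.0 units

153.0 units


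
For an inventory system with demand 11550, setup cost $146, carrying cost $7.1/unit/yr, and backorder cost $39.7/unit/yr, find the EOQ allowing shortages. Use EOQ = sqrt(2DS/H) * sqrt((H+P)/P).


Formula: EOQ* = sqrt(2DS/H) * sqrt((H+P)/P)
Base EOQ = sqrt(2*11550*146/7.1) = 689.21 units
Correction = sqrt((7.1+39.7)/39.7) = 1.08574
EOQ* = 689.21 * 1.08574 = 748.3 units

748.3 units


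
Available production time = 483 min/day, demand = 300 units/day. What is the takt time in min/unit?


Formula: Takt Time = Available Production Time / Customer Demand
Takt = 483 min/day / 300 units/day
Takt = 1.61 min/unit

1.61 min/unit


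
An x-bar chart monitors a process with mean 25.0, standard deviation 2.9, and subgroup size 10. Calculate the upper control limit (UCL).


UCL = 25.0 + 3 * 2.9 / sqrt(10)

27.75


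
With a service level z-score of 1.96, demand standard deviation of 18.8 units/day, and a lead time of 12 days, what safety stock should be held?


Formula: SS = z * sigma_d * sqrt(LT)
sqrt(LT) = sqrt(12) = 3.4641
SS = 1.96 * 18.8 * 3.4641
SS = 127.6 units

127.6 units


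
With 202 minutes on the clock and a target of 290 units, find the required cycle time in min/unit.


Formula: CT = Available Time / Number of Units
CT = 202 min / 290 units
CT = 0.7 min/unit

0.7 min/unit


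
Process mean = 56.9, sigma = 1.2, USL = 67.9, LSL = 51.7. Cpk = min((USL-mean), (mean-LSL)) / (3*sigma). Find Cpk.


Cpu = (67.9 - 56.9) / (3 * 1.2) = 3.06
Cpl = (56.9 - 51.7) / (3 * 1.2) = 1.44
Cpk = min(3.06, 1.44) = 1.44

1.44


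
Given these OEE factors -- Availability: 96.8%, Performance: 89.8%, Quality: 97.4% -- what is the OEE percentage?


Formula: OEE = Availability * Performance * Quality / 10000
A * P = 96.8% * 89.8% / 100 = 86.93%
OEE = 86.93% * 97.4% / 100 = 84.7%

84.7%


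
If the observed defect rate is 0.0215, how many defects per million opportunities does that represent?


DPMO = defect_rate * 1000000 = 0.0215 * 1000000

21500


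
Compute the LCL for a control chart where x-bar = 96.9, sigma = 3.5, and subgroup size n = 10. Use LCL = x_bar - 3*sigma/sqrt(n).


LCL = 96.9 - 3 * 3.5 / sqrt(10)

93.58


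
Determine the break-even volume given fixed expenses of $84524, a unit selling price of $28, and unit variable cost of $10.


Formula: BEQ = Fixed Costs / (Price - Variable Cost)
Contribution margin = $28 - $10 = $18/unit
BEQ = ceil($84524 / $18/unit) = ceil(4695.78) = 4696 units

4696 units


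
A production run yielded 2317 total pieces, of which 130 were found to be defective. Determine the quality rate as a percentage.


Formula: Quality Rate = Good Pieces / Total Pieces * 100
Good pieces = 2317 - 130 = 2187
QR = 2187 / 2317 * 100 = 94.4%

94.4%


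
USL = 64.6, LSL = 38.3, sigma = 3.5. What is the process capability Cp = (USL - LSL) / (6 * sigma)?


Cp = (64.6 - 38.3) / (6 * 3.5)

1.25


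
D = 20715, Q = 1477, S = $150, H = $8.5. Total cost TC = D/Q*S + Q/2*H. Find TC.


TC = 20715/1477 * 150 + 1477/2 * 8.5

$8381.01


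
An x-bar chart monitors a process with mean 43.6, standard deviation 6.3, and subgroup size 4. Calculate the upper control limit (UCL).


UCL = 43.6 + 3 * 6.3 / sqrt(4)

53.05


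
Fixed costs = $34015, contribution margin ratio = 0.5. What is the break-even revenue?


Formula: BER = Fixed Costs / Contribution Margin Ratio
BER = $34015 / 0.5
BER = $68030.00 (to the nearest cent)

$68030.00


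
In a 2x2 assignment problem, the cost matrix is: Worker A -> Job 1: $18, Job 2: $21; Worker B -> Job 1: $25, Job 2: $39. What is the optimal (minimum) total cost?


Option 1: A->1 + B->2 = $18 + $39 = $57
Option 2: A->2 + B->1 = $21 + $25 = $46
Min cost = min($57, $46) = $46

$46


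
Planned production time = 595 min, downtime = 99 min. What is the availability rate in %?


Formula: Availability = (Planned Time - Downtime) / Planned Time * 100
Uptime = 595 - 99 = 496 min
Availability = 496 / 595 * 100 = 83.4%

83.4%


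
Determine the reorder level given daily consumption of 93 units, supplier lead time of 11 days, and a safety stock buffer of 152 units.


Formula: ROP = (Daily Demand * Lead Time) + Safety Stock
Demand during lead time = 93 * 11 = 1023 units
ROP = 1023 + 152 = 1175 units

1175 units


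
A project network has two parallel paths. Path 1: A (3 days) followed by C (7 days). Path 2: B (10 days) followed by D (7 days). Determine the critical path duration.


Path 1 = 3 + 7 = 10 days
Path 2 = 10 + 7 = 17 days
Duration = max(10, 17) = 17 days

17 days


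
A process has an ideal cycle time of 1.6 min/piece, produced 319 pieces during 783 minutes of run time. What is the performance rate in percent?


Formula: Performance = (Ideal CT * Total Count) / Run Time * 100
Ideal output time = 1.6 * 319 = 510.4 min
Performance = 510.4 / 783 * 100 = 65.2%

65.2%


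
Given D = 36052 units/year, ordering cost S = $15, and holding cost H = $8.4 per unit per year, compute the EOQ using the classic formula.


Formula: EOQ = sqrt(2 * D * S / H)
Numerator: 2 * 36052 * 15 = 1081560
2DS/H = 1081560 / 8.4 = 128757.1
EOQ = sqrt(128757.1) = 358.8 units

358.8 units


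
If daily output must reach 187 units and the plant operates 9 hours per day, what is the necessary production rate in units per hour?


Formula: Production Rate = Daily Demand / Available Hours
Rate = 187 units/day / 9 hours/day
Rate = 20.8 units/hour

20.8 units/hour


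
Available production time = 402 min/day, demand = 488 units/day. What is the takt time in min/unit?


Formula: Takt Time = Available Production Time / Customer Demand
Takt = 402 min/day / 488 units/day
Takt = 0.82 min/unit

0.82 min/unit


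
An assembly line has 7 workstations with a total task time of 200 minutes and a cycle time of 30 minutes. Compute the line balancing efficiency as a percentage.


Formula: Efficiency = Sum of Task Times / (N_stations * CT) * 100
Total station capacity = 7 stations * 30 min = 210 min
Efficiency = 200 / 210 * 100 = 95.2%

95.2%


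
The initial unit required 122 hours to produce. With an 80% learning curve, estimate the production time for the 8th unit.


Formula: T_n = T_1 * (learning_rate)^(log2(n)) where learning_rate = rate/100
Doublings = log2(8) = 3
T_n = 122 * 0.8^3
T_n = 122 * 0.512 = 62.5 hours

62.5 hours


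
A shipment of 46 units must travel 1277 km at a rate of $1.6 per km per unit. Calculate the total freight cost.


TC = dist * cost * units = 1277 * 1.6 * 46 = $93987.20

$93987.20


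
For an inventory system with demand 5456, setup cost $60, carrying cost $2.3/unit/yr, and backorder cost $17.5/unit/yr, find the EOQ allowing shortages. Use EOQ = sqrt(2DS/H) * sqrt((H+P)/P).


Formula: EOQ* = sqrt(2DS/H) * sqrt((H+P)/P)
Base EOQ = sqrt(2*5456*60/2.3) = 533.54 units
Correction = sqrt((2.3+17.5)/17.5) = 1.06369
EOQ* = 533.54 * 1.06369 = 567.5 units

567.5 units


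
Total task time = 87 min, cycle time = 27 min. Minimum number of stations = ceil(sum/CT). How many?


Formula: N_min = ceil(Sum of Task Times / Cycle Time)
N_min = ceil(87 min / 27 min) = ceil(3.2222)
N_min = 4 stations

4


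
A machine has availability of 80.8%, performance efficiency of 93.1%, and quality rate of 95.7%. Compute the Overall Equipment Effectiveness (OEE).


Formula: OEE = Availability * Performance * Quality / 10000
A * P = 80.8% * 93.1% / 100 = 75.22%
OEE = 75.22% * 95.7% / 100 = 72.0%

72.0%


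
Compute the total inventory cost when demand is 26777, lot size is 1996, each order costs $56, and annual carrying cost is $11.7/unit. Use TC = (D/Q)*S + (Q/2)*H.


TC = 26777/1996 * 56 + 1996/2 * 11.7

$12427.86


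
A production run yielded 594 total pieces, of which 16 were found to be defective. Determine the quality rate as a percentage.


Formula: Quality Rate = Good Pieces / Total Pieces * 100
Good pieces = 594 - 16 = 578
QR = 578 / 594 * 100 = 97.3%

97.3%


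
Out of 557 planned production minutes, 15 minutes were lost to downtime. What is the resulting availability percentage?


Formula: Availability = (Planned Time - Downtime) / Planned Time * 100
Uptime = 557 - 15 = 542 min
Availability = 542 / 557 * 100 = 97.3%

97.3%


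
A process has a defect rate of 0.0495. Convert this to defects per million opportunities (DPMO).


DPMO = defect_rate * 1000000 = 0.0495 * 1000000

49500


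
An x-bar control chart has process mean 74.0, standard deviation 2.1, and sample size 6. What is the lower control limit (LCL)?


LCL = 74.0 - 3 * 2.1 / sqrt(6)

71.43


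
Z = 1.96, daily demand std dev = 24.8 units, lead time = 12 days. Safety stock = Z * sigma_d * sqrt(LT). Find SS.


Formula: SS = z * sigma_d * sqrt(LT)
sqrt(LT) = sqrt(12) = 3.4641
SS = 1.96 * 24.8 * 3.4641
SS = 168.4 units

168.4 units


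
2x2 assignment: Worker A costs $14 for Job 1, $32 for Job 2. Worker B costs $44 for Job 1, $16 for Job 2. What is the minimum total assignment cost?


Option 1: A->1 + B->2 = $14 + $16 = $30
Option 2: A->2 + B->1 = $32 + $44 = $76
Min cost = min($30, $76) = $30

$30


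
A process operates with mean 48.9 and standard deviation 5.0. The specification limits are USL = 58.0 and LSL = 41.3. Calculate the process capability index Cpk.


Cpu = (58.0 - 48.9) / (3 * 5.0) = 0.61
Cpl = (48.9 - 41.3) / (3 * 5.0) = 0.51
Cpk = min(0.61, 0.51) = 0.51

0.51


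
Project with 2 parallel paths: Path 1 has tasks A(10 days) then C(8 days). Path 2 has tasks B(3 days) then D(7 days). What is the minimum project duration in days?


Path 1 = 10 + 8 = 18 days
Path 2 = 3 + 7 = 10 days
Duration = max(18, 10) = 18 days

18 days


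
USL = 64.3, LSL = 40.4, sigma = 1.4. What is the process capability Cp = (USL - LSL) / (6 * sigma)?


Cp = (64.3 - 40.4) / (6 * 1.4)

2.85


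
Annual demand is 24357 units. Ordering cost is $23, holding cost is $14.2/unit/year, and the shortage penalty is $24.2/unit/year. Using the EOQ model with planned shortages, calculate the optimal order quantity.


Formula: EOQ* = sqrt(2DS/H) * sqrt((H+P)/P)
Base EOQ = sqrt(2*24357*23/14.2) = 280.9 units
Correction = sqrt((14.2+24.2)/24.2) = 1.25967
EOQ* = 280.9 * 1.25967 = 353.8 units

353.8 units


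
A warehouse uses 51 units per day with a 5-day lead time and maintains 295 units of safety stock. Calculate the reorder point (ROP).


Formula: ROP = (Daily Demand * Lead Time) + Safety Stock
Demand during lead time = 51 * 5 = 255 units
ROP = 255 + 295 = 550 units

550 units


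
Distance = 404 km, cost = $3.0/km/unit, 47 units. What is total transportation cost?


TC = dist * cost * units = 404 * 3.0 * 47 = $56964.00

$56964.00


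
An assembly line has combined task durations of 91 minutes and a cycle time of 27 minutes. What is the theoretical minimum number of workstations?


Formula: N_min = ceil(Sum of Task Times / Cycle Time)
N_min = ceil(91 min / 27 min) = ceil(3.3704)
N_min = 4 stations

4


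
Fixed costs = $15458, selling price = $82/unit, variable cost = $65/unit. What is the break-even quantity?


Formula: BEQ = Fixed Costs / (Price - Variable Cost)
Contribution margin = $82 - $65 = $17/unit
BEQ = ceil($15458 / $17/unit) = ceil(909.29) = 910 units

910 units


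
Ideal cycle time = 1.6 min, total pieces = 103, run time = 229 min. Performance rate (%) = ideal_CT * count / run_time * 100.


Formula: Performance = (Ideal CT * Total Count) / Run Time * 100
Ideal output time = 1.6 * 103 = 164.8 min
Performance = 164.8 / 229 * 100 = 72.0%

72.0%


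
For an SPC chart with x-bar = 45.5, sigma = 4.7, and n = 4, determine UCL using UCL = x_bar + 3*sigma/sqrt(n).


UCL = 45.5 + 3 * 4.7 / sqrt(4)

52.55


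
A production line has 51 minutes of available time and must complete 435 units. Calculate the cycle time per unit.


Formula: CT = Available Time / Number of Units
CT = 51 min / 435 units
CT = 0.12 min/unit

0.12 min/unit


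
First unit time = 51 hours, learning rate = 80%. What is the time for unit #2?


Formula: T_n = T_1 * (learning_rate)^(log2(n)) where learning_rate = rate/100
Doublings = log2(2) = 1
T_n = 51 * 0.8^1
T_n = 51 * 0.8 = 40.8 hours

40.8 hours


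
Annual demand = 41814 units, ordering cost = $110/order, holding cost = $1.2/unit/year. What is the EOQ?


Formula: EOQ = sqrt(2 * D * S / H)
Numerator: 2 * 41814 * 110 = 9199080
2DS/H = 9199080 / 1.2 = 7665900.0
EOQ = sqrt(7665900.0) = 2768.7 units

2768.7 units


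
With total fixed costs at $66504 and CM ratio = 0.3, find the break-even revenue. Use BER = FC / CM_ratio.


Formula: BER = Fixed Costs / Contribution Margin Ratio
BER = $66504 / 0.3
BER = $221680.00 (to the nearest cent)

$221680.00


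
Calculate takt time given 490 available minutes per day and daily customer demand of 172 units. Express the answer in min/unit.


Formula: Takt Time = Available Production Time / Customer Demand
Takt = 490 min/day / 172 units/day
Takt = 2.85 min/unit

2.85 min/unit


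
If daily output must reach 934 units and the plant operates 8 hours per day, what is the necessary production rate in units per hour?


Formula: Production Rate = Daily Demand / Available Hours
Rate = 934 units/day / 8 hours/day
Rate = 116.8 units/hour

116.8 units/hour


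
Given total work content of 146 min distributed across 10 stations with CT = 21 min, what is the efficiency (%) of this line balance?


Formula: Efficiency = Sum of Task Times / (N_stations * CT) * 100
Total station capacity = 10 stations * 21 min = 210 min
Efficiency = 146 / 210 * 100 = 69.5%

69.5%


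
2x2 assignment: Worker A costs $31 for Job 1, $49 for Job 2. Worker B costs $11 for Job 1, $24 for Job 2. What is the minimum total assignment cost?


Option 1: A->1 + B->2 = $31 + $24 = $55
Option 2: A->2 + B->1 = $49 + $11 = $60
Min cost = min($55, $60) = $55

$55


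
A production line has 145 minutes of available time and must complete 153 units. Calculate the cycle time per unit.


Formula: CT = Available Time / Number of Units
CT = 145 min / 153 units
CT = 0.95 min/unit

0.95 min/unit


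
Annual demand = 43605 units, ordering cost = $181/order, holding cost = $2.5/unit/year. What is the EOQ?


Formula: EOQ = sqrt(2 * D * S / H)
Numerator: 2 * 43605 * 181 = 15785010
2DS/H = 15785010 / 2.5 = 6314004.0
EOQ = sqrt(6314004.0) = 2512.8 units

2512.8 units


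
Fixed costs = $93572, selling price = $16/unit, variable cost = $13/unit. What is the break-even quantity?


Formula: BEQ = Fixed Costs / (Price - Variable Cost)
Contribution margin = $16 - $13 = $3/unit
BEQ = ceil($93572 / $3/unit) = ceil(31190.67) = 31191 units

31191 units


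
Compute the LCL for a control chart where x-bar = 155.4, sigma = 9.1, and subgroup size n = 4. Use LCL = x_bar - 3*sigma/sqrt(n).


LCL = 155.4 - 3 * 9.1 / sqrt(4)

141.75


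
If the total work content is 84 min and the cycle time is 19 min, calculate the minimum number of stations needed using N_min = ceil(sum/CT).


Formula: N_min = ceil(Sum of Task Times / Cycle Time)
N_min = ceil(84 min / 19 min) = ceil(4.4211)
N_min = 5 stations

5


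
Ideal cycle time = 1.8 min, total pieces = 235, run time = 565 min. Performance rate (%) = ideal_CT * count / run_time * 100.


Formula: Performance = (Ideal CT * Total Count) / Run Time * 100
Ideal output time = 1.8 * 235 = 423.0 min
Performance = 423.0 / 565 * 100 = 74.9%

74.9%


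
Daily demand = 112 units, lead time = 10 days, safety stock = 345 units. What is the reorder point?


Formula: ROP = (Daily Demand * Lead Time) + Safety Stock
Demand during lead time = 112 * 10 = 1120 units
ROP = 1120 + 345 = 1465 units

1465 units


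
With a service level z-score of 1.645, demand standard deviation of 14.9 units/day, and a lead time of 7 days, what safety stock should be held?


Formula: SS = z * sigma_d * sqrt(LT)
sqrt(LT) = sqrt(7) = 2.6458
SS = 1.645 * 14.9 * 2.6458
SS = 64.8 units

64.8 units


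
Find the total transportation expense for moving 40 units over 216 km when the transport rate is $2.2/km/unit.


TC = dist * cost * units = 216 * 2.2 * 40 = $19008.00

$19008.00


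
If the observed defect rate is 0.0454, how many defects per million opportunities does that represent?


DPMO = defect_rate * 1000000 = 0.0454 * 1000000

45400
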